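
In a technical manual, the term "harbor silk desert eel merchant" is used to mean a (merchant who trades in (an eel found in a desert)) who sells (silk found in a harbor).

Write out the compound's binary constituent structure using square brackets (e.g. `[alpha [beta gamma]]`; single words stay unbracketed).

Whole compound: head "merchant" (specifically "desert eel merchant"), modifier "harbor silk".
"harbor silk" → head "silk", modifier "harbor".
"desert eel merchant" → head "merchant", modifier "desert eel".
"desert eel" → head "eel", modifier "desert".
Putting it together: [[harbor silk] [[desert eel] merchant]].

[[harbor silk] [[desert eel] merchant]]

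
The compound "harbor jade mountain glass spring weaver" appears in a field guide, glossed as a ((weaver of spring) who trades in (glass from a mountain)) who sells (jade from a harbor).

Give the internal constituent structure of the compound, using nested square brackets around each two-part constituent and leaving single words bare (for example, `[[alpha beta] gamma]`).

[[harbor jade] [[mountain glass] [spring weaver]]]

Overall it is a kind of weaver (specifically "mountain glass spring weaver"); the modifier is "harbor jade".
Inside "harbor jade": head "jade", modifier "harbor".
Inside "mountain glass spring weaver": head "weaver" (specifically "spring weaver"), modifier "mountain glass".
Inside "mountain glass": head "glass", modifier "mountain".
Inside "spring weaver": head "weaver", modifier "spring".
So the structure is [[harbor jade] [[mountain glass] [spring weaver]]].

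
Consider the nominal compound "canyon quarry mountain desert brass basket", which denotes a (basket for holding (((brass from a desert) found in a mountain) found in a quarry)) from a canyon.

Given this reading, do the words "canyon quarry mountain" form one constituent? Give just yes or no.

The top-level split is [canyon] [quarry mountain desert brass basket]; the full structure is [canyon [[quarry [mountain [desert brass]]] basket]].
"canyon quarry mountain" straddles a constituent boundary, so it is not a single unit.

no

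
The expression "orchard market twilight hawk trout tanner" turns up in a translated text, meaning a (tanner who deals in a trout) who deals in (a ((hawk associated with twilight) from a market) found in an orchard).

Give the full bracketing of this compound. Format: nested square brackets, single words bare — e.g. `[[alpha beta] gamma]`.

[[orchard [market [twilight hawk]]] [trout tanner]]

The outermost head in the paraphrase is "tanner" (specifically "trout tanner"), modified by "orchard market twilight hawk".
Within "orchard market twilight hawk", the head is "hawk" (specifically "market twilight hawk") and the modifier is "orchard".
Within "market twilight hawk", the head is "hawk" (specifically "twilight hawk") and the modifier is "market".
Within "twilight hawk", the head is "hawk" and the modifier is "twilight".
Within "trout tanner", the head is "tanner" and the modifier is "trout".
So the structure is [[orchard [market [twilight hawk]]] [trout tanner]].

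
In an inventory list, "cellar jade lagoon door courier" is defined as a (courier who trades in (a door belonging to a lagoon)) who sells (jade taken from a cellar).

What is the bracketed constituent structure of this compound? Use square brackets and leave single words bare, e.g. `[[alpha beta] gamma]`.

[[cellar jade] [[lagoon door] courier]]

At the top level: head "courier" (specifically "lagoon door courier"); modifier "cellar jade".
Inside "cellar jade": head "jade", modifier "cellar".
Inside "lagoon door courier": head "courier", modifier "lagoon door".
Inside "lagoon door": head "door", modifier "lagoon".
Assembled: [[cellar jade] [[lagoon door] courier]].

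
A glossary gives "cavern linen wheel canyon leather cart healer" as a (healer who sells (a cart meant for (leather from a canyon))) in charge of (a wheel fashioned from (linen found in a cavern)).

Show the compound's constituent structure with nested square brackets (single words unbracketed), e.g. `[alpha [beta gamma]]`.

Whole compound: head "healer" (specifically "canyon leather cart healer"), modifier "cavern linen wheel".
"cavern linen wheel" → head "wheel", modifier "cavern linen".
"cavern linen" → head "linen", modifier "cavern".
"canyon leather cart healer" → head "healer", modifier "canyon leather cart".
"canyon leather cart" → head "cart", modifier "canyon leather".
"canyon leather" → head "leather", modifier "canyon".
Assembled: [[[cavern linen] wheel] [[[canyon leather] cart] healer]].

[[[cavern linen] wheel] [[[canyon leather] cart] healer]]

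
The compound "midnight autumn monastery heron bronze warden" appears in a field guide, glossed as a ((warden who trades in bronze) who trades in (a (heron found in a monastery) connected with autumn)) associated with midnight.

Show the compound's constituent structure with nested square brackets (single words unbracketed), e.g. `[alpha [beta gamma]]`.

[midnight [[autumn [monastery heron]] [bronze warden]]]

At the top level: head "warden" (specifically "autumn monastery heron bronze warden"); modifier "midnight".
Within "autumn monastery heron bronze warden", the head is "warden" (specifically "bronze warden") and the modifier is "autumn monastery heron".
Within "autumn monastery heron", the head is "heron" (specifically "monastery heron") and the modifier is "autumn".
Within "monastery heron", the head is "heron" and the modifier is "monastery".
Within "bronze warden", the head is "warden" and the modifier is "bronze".
So the structure is [midnight [[autumn [monastery heron]] [bronze warden]]].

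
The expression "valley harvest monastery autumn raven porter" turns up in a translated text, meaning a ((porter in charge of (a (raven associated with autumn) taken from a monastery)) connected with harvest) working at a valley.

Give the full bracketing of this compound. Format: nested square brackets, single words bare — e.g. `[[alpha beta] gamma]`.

[valley [harvest [[monastery [autumn raven]] porter]]]

At the top level: head "porter" (specifically "harvest monastery autumn raven porter"); modifier "valley".
Within "harvest monastery autumn raven porter", the head is "porter" (specifically "monastery autumn raven porter") and the modifier is "harvest".
Within "monastery autumn raven porter", the head is "porter" and the modifier is "monastery autumn raven".
Within "monastery autumn raven", the head is "raven" (specifically "autumn raven") and the modifier is "monastery".
Within "autumn raven", the head is "raven" and the modifier is "autumn".
Assembled: [valley [harvest [[monastery [autumn raven]] porter]]].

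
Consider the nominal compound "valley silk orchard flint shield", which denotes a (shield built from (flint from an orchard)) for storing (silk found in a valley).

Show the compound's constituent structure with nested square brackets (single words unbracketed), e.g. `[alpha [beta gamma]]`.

[[valley silk] [[orchard flint] shield]]

Whole compound: head "shield" (specifically "orchard flint shield"), modifier "valley silk".
"valley silk" → head "silk", modifier "valley".
"orchard flint shield" → head "shield", modifier "orchard flint".
"orchard flint" → head "flint", modifier "orchard".
So the structure is [[valley silk] [[orchard flint] shield]].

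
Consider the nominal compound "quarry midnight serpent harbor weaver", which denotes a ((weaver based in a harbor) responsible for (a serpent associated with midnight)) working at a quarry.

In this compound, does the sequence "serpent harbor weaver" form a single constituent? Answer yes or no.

The top-level split is [quarry] [midnight serpent harbor weaver]; the full structure is [quarry [[midnight serpent] [harbor weaver]]].
"serpent harbor weaver" straddles a constituent boundary, so it is not a single unit.

no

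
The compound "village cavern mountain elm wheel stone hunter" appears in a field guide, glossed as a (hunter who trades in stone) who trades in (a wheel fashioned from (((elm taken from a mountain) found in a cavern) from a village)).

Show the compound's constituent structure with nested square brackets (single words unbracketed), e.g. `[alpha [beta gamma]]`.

[[[village [cavern [mountain elm]]] wheel] [stone hunter]]

At the top level: head "hunter" (specifically "stone hunter"); modifier "village cavern mountain elm wheel".
Inside "village cavern mountain elm wheel": head "wheel", modifier "village cavern mountain elm".
Inside "village cavern mountain elm": head "elm" (specifically "cavern mountain elm"), modifier "village".
Inside "cavern mountain elm": head "elm" (specifically "mountain elm"), modifier "cavern".
Inside "mountain elm": head "elm", modifier "mountain".
Inside "stone hunter": head "hunter", modifier "stone".
So the structure is [[[village [cavern [mountain elm]]] wheel] [stone hunter]].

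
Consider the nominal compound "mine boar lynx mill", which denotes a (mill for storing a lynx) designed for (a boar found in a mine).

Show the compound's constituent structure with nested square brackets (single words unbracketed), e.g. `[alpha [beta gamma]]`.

[[mine boar] [lynx mill]]

Whole compound: head "mill" (specifically "lynx mill"), modifier "mine boar".
Within "mine boar", the head is "boar" and the modifier is "mine".
Within "lynx mill", the head is "mill" and the modifier is "lynx".
Assembled: [[mine boar] [lynx mill]].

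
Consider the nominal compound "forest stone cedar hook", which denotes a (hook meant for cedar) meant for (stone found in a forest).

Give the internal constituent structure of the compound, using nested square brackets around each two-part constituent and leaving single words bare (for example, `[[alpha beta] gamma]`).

The outermost head in the paraphrase is "hook" (specifically "cedar hook"), modified by "forest stone".
Inside "forest stone": head "stone", modifier "forest".
Inside "cedar hook": head "hook", modifier "cedar".
Assembled: [[forest stone] [cedar hook]].

[[forest stone] [cedar hook]]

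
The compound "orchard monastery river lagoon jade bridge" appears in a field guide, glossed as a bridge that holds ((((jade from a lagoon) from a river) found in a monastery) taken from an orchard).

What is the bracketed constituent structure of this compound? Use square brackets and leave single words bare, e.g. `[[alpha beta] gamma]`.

[[orchard [monastery [river [lagoon jade]]]] bridge]

Whole compound: head "bridge", modifier "orchard monastery river lagoon jade".
Inside "orchard monastery river lagoon jade": head "jade" (specifically "monastery river lagoon jade"), modifier "orchard".
Inside "monastery river lagoon jade": head "jade" (specifically "river lagoon jade"), modifier "monastery".
Inside "river lagoon jade": head "jade" (specifically "lagoon jade"), modifier "river".
Inside "lagoon jade": head "jade", modifier "lagoon".
Assembled: [[orchard [monastery [river [lagoon jade]]]] bridge].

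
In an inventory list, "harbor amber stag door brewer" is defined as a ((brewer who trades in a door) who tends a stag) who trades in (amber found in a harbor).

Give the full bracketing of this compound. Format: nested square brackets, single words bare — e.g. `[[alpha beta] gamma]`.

[[harbor amber] [stag [door brewer]]]

Overall it is a kind of brewer (specifically "stag door brewer"); the modifier is "harbor amber".
Within "harbor amber", the head is "amber" and the modifier is "harbor".
Within "stag door brewer", the head is "brewer" (specifically "door brewer") and the modifier is "stag".
Within "door brewer", the head is "brewer" and the modifier is "door".
Assembled: [[harbor amber] [stag [door brewer]]].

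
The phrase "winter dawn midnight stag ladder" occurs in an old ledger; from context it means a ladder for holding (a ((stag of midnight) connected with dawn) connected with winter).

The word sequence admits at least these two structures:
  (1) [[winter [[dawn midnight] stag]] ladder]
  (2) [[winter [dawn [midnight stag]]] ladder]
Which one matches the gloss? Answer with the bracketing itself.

[[winter [dawn [midnight stag]]] ladder]

The paraphrase's head is the "ladder" part ("ladder"); its modifier is "winter dawn midnight stag".
That top-level split, carried through the inner groups, gives [[winter [dawn [midnight stag]]] ladder].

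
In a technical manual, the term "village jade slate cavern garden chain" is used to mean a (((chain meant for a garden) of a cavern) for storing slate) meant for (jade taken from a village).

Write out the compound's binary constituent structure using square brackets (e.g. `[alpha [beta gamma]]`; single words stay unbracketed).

At the top level: head "chain" (specifically "slate cavern garden chain"); modifier "village jade".
"village jade" → head "jade", modifier "village".
"slate cavern garden chain" → head "chain" (specifically "cavern garden chain"), modifier "slate".
"cavern garden chain" → head "chain" (specifically "garden chain"), modifier "cavern".
"garden chain" → head "chain", modifier "garden".
Putting it together: [[village jade] [slate [cavern [garden chain]]]].

[[village jade] [slate [cavern [garden chain]]]]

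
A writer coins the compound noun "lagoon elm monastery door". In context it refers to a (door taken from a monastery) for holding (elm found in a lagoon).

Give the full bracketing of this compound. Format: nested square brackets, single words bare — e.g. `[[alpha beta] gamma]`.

Whole compound: head "door" (specifically "monastery door"), modifier "lagoon elm".
"lagoon elm" → head "elm", modifier "lagoon".
"monastery door" → head "door", modifier "monastery".
Putting it together: [[lagoon elm] [monastery door]].

[[lagoon elm] [monastery door]]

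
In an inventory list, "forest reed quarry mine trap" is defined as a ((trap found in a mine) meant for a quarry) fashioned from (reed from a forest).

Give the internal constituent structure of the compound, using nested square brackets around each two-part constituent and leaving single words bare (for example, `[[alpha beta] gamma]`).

Overall it is a kind of trap (specifically "quarry mine trap"); the modifier is "forest reed".
"forest reed" → head "reed", modifier "forest".
"quarry mine trap" → head "trap" (specifically "mine trap"), modifier "quarry".
"mine trap" → head "trap", modifier "mine".
Putting it together: [[forest reed] [quarry [mine trap]]].

[[forest reed] [quarry [mine trap]]]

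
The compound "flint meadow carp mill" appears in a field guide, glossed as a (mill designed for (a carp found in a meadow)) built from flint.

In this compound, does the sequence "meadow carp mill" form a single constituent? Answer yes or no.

yes

The paraphrase groups the words so that "meadow carp mill" is one unit: it corresponds to a single parenthesized sub-phrase.
The full structure is [flint [[meadow carp] mill]], in which [meadow carp mill] is a constituent.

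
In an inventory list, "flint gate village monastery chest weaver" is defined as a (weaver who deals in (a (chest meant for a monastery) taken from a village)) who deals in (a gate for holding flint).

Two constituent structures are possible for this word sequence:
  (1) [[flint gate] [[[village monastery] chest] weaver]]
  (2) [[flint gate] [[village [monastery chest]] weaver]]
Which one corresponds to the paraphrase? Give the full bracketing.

[[flint gate] [[village [monastery chest]] weaver]]

The paraphrase's head is the "weaver" part ("village monastery chest weaver"); its modifier is "flint gate".
That top-level split, carried through the inner groups, gives [[flint gate] [[village [monastery chest]] weaver]].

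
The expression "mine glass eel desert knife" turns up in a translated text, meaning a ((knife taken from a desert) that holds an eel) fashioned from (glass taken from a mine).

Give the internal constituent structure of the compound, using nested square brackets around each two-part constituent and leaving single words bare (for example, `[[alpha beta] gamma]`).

Overall it is a kind of knife (specifically "eel desert knife"); the modifier is "mine glass".
Within "mine glass", the head is "glass" and the modifier is "mine".
Within "eel desert knife", the head is "knife" (specifically "desert knife") and the modifier is "eel".
Within "desert knife", the head is "knife" and the modifier is "desert".
So the structure is [[mine glass] [eel [desert knife]]].

[[mine glass] [eel [desert knife]]]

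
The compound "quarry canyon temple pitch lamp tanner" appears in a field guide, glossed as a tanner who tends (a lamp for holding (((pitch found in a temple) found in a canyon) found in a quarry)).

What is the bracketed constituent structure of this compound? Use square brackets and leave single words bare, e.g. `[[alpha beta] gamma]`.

Whole compound: head "tanner", modifier "quarry canyon temple pitch lamp".
Within "quarry canyon temple pitch lamp", the head is "lamp" and the modifier is "quarry canyon temple pitch".
Within "quarry canyon temple pitch", the head is "pitch" (specifically "canyon temple pitch") and the modifier is "quarry".
Within "canyon temple pitch", the head is "pitch" (specifically "temple pitch") and the modifier is "canyon".
Within "temple pitch", the head is "pitch" and the modifier is "temple".
Assembled: [[[quarry [canyon [temple pitch]]] lamp] tanner].

[[[quarry [canyon [temple pitch]]] lamp] tanner]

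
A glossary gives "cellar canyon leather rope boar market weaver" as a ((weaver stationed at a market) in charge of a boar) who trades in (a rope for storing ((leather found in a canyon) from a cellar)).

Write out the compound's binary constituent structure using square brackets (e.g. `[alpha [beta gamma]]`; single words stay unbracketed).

At the top level: head "weaver" (specifically "boar market weaver"); modifier "cellar canyon leather rope".
Within "cellar canyon leather rope", the head is "rope" and the modifier is "cellar canyon leather".
Within "cellar canyon leather", the head is "leather" (specifically "canyon leather") and the modifier is "cellar".
Within "canyon leather", the head is "leather" and the modifier is "canyon".
Within "boar market weaver", the head is "weaver" (specifically "market weaver") and the modifier is "boar".
Within "market weaver", the head is "weaver" and the modifier is "market".
Putting it together: [[[cellar [canyon leather]] rope] [boar [market weaver]]].

[[[cellar [canyon leather]] rope] [boar [market weaver]]]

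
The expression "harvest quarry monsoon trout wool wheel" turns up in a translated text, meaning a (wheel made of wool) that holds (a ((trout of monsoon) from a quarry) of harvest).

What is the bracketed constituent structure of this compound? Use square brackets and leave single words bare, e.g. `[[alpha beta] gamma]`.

Overall it is a kind of wheel (specifically "wool wheel"); the modifier is "harvest quarry monsoon trout".
"harvest quarry monsoon trout" → head "trout" (specifically "quarry monsoon trout"), modifier "harvest".
"quarry monsoon trout" → head "trout" (specifically "monsoon trout"), modifier "quarry".
"monsoon trout" → head "trout", modifier "monsoon".
"wool wheel" → head "wheel", modifier "wool".
Assembled: [[harvest [quarry [monsoon trout]]] [wool wheel]].

[[harvest [quarry [monsoon trout]]] [wool wheel]]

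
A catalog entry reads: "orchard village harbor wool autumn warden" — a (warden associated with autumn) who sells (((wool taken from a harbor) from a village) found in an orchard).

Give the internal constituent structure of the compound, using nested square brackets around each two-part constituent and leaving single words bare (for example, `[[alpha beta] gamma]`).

[[orchard [village [harbor wool]]] [autumn warden]]

Overall it is a kind of warden (specifically "autumn warden"); the modifier is "orchard village harbor wool".
Inside "orchard village harbor wool": head "wool" (specifically "village harbor wool"), modifier "orchard".
Inside "village harbor wool": head "wool" (specifically "harbor wool"), modifier "village".
Inside "harbor wool": head "wool", modifier "harbor".
Inside "autumn warden": head "warden", modifier "autumn".
Putting it together: [[orchard [village [harbor wool]]] [autumn warden]].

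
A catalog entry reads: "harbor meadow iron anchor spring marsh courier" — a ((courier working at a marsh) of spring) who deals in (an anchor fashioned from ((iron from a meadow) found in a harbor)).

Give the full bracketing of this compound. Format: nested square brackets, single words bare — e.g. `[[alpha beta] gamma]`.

[[[harbor [meadow iron]] anchor] [spring [marsh courier]]]

The outermost head in the paraphrase is "courier" (specifically "spring marsh courier"), modified by "harbor meadow iron anchor".
Within "harbor meadow iron anchor", the head is "anchor" and the modifier is "harbor meadow iron".
Within "harbor meadow iron", the head is "iron" (specifically "meadow iron") and the modifier is "harbor".
Within "meadow iron", the head is "iron" and the modifier is "meadow".
Within "spring marsh courier", the head is "courier" (specifically "marsh courier") and the modifier is "spring".
Within "marsh courier", the head is "courier" and the modifier is "marsh".
Assembled: [[[harbor [meadow iron]] anchor] [spring [marsh courier]]].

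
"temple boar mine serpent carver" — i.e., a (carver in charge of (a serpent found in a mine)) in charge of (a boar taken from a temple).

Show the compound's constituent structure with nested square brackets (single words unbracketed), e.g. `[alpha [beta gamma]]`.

[[temple boar] [[mine serpent] carver]]

The outermost head in the paraphrase is "carver" (specifically "mine serpent carver"), modified by "temple boar".
Inside "temple boar": head "boar", modifier "temple".
Inside "mine serpent carver": head "carver", modifier "mine serpent".
Inside "mine serpent": head "serpent", modifier "mine".
So the structure is [[temple boar] [[mine serpent] carver]].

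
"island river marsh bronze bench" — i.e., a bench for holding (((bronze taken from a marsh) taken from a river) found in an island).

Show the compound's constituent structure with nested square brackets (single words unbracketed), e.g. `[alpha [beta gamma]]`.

[[island [river [marsh bronze]]] bench]

Overall it is a kind of bench; the modifier is "island river marsh bronze".
"island river marsh bronze" → head "bronze" (specifically "river marsh bronze"), modifier "island".
"river marsh bronze" → head "bronze" (specifically "marsh bronze"), modifier "river".
"marsh bronze" → head "bronze", modifier "marsh".
Assembled: [[island [river [marsh bronze]]] bench].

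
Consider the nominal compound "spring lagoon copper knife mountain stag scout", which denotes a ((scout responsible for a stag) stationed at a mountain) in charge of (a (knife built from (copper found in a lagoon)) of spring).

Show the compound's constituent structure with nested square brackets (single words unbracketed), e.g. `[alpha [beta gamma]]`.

[[spring [[lagoon copper] knife]] [mountain [stag scout]]]

The outermost head in the paraphrase is "scout" (specifically "mountain stag scout"), modified by "spring lagoon copper knife".
Within "spring lagoon copper knife", the head is "knife" (specifically "lagoon copper knife") and the modifier is "spring".
Within "lagoon copper knife", the head is "knife" and the modifier is "lagoon copper".
Within "lagoon copper", the head is "copper" and the modifier is "lagoon".
Within "mountain stag scout", the head is "scout" (specifically "stag scout") and the modifier is "mountain".
Within "stag scout", the head is "scout" and the modifier is "stag".
Putting it together: [[spring [[lagoon copper] knife]] [mountain [stag scout]]].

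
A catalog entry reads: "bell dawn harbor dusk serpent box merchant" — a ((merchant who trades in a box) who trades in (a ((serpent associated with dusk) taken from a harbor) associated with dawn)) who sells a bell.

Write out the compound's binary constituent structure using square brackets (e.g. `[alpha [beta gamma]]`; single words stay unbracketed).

Overall it is a kind of merchant (specifically "dawn harbor dusk serpent box merchant"); the modifier is "bell".
Within "dawn harbor dusk serpent box merchant", the head is "merchant" (specifically "box merchant") and the modifier is "dawn harbor dusk serpent".
Within "dawn harbor dusk serpent", the head is "serpent" (specifically "harbor dusk serpent") and the modifier is "dawn".
Within "harbor dusk serpent", the head is "serpent" (specifically "dusk serpent") and the modifier is "harbor".
Within "dusk serpent", the head is "serpent" and the modifier is "dusk".
Within "box merchant", the head is "merchant" and the modifier is "box".
Assembled: [bell [[dawn [harbor [dusk serpent]]] [box merchant]]].

[bell [[dawn [harbor [dusk serpent]]] [box merchant]]]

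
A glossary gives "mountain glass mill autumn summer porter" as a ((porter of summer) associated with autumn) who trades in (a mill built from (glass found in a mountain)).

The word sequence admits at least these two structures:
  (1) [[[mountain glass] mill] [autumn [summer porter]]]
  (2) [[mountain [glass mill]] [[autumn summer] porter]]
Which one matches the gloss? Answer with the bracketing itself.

[[[mountain glass] mill] [autumn [summer porter]]]

The paraphrase's head is the "porter" part ("autumn summer porter"); its modifier is "mountain glass mill".
That top-level split, carried through the inner groups, gives [[[mountain glass] mill] [autumn [summer porter]]].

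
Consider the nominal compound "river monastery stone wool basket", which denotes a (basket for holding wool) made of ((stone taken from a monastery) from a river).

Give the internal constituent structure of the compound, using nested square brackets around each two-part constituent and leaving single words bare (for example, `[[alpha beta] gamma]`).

At the top level: head "basket" (specifically "wool basket"); modifier "river monastery stone".
Inside "river monastery stone": head "stone" (specifically "monastery stone"), modifier "river".
Inside "monastery stone": head "stone", modifier "monastery".
Inside "wool basket": head "basket", modifier "wool".
Assembled: [[river [monastery stone]] [wool basket]].

[[river [monastery stone]] [wool basket]]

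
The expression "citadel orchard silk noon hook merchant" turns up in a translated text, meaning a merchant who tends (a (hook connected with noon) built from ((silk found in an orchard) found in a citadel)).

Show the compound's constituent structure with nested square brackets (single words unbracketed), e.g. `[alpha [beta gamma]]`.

The outermost head in the paraphrase is "merchant", modified by "citadel orchard silk noon hook".
"citadel orchard silk noon hook" → head "hook" (specifically "noon hook"), modifier "citadel orchard silk".
"citadel orchard silk" → head "silk" (specifically "orchard silk"), modifier "citadel".
"orchard silk" → head "silk", modifier "orchard".
"noon hook" → head "hook", modifier "noon".
So the structure is [[[citadel [orchard silk]] [noon hook]] merchant].

[[[citadel [orchard silk]] [noon hook]] merchant]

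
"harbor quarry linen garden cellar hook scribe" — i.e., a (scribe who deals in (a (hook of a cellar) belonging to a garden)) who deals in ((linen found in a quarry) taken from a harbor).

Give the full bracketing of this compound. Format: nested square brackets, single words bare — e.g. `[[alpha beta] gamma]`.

At the top level: head "scribe" (specifically "garden cellar hook scribe"); modifier "harbor quarry linen".
"harbor quarry linen" → head "linen" (specifically "quarry linen"), modifier "harbor".
"quarry linen" → head "linen", modifier "quarry".
"garden cellar hook scribe" → head "scribe", modifier "garden cellar hook".
"garden cellar hook" → head "hook" (specifically "cellar hook"), modifier "garden".
"cellar hook" → head "hook", modifier "cellar".
Putting it together: [[harbor [quarry linen]] [[garden [cellar hook]] scribe]].

[[harbor [quarry linen]] [[garden [cellar hook]] scribe]]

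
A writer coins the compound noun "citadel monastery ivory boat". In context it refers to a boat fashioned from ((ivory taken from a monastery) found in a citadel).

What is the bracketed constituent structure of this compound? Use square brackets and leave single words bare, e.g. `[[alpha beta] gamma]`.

The outermost head in the paraphrase is "boat", modified by "citadel monastery ivory".
"citadel monastery ivory" → head "ivory" (specifically "monastery ivory"), modifier "citadel".
"monastery ivory" → head "ivory", modifier "monastery".
Assembled: [[citadel [monastery ivory]] boat].

[[citadel [monastery ivory]] boat]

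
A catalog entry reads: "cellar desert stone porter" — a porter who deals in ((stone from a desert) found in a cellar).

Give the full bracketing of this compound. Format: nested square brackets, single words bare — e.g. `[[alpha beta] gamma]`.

[[cellar [desert stone]] porter]

Whole compound: head "porter", modifier "cellar desert stone".
"cellar desert stone" → head "stone" (specifically "desert stone"), modifier "cellar".
"desert stone" → head "stone", modifier "desert".
So the structure is [[cellar [desert stone]] porter].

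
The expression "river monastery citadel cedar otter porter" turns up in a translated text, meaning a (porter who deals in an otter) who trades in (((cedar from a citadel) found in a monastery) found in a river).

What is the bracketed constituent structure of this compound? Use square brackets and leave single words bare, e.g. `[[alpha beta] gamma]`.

[[river [monastery [citadel cedar]]] [otter porter]]

Overall it is a kind of porter (specifically "otter porter"); the modifier is "river monastery citadel cedar".
Inside "river monastery citadel cedar": head "cedar" (specifically "monastery citadel cedar"), modifier "river".
Inside "monastery citadel cedar": head "cedar" (specifically "citadel cedar"), modifier "monastery".
Inside "citadel cedar": head "cedar", modifier "citadel".
Inside "otter porter": head "porter", modifier "otter".
Putting it together: [[river [monastery [citadel cedar]]] [otter porter]].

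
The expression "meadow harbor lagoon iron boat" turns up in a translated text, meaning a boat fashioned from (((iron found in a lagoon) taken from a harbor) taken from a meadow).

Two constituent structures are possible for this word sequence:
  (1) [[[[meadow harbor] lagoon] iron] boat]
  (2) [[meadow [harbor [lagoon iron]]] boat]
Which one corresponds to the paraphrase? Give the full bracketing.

The paraphrase's head is the "boat" part ("boat"); its modifier is "meadow harbor lagoon iron".
That top-level split, carried through the inner groups, gives [[meadow [harbor [lagoon iron]]] boat].

[[meadow [harbor [lagoon iron]]] boat]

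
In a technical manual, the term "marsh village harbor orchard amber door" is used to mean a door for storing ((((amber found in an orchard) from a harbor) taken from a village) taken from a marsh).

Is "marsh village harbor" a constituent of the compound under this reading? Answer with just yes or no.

The top-level split is [marsh village harbor orchard amber] [door]; the full structure is [[marsh [village [harbor [orchard amber]]]] door].
"marsh village harbor" straddles a constituent boundary, so it is not a single unit.

no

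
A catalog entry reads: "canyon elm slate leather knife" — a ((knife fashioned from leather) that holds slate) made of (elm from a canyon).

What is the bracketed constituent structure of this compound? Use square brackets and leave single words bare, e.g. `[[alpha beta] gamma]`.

Overall it is a kind of knife (specifically "slate leather knife"); the modifier is "canyon elm".
Inside "canyon elm": head "elm", modifier "canyon".
Inside "slate leather knife": head "knife" (specifically "leather knife"), modifier "slate".
Inside "leather knife": head "knife", modifier "leather".
Putting it together: [[canyon elm] [slate [leather knife]]].

[[canyon elm] [slate [leather knife]]]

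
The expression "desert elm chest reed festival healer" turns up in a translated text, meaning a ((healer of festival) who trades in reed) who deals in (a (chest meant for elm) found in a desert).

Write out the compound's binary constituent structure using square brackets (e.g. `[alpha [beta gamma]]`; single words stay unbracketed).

Overall it is a kind of healer (specifically "reed festival healer"); the modifier is "desert elm chest".
"desert elm chest" → head "chest" (specifically "elm chest"), modifier "desert".
"elm chest" → head "chest", modifier "elm".
"reed festival healer" → head "healer" (specifically "festival healer"), modifier "reed".
"festival healer" → head "healer", modifier "festival".
Assembled: [[desert [elm chest]] [reed [festival healer]]].

[[desert [elm chest]] [reed [festival healer]]]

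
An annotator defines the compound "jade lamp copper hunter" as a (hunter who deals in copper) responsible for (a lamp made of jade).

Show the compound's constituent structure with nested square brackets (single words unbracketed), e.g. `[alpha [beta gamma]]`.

[[jade lamp] [copper hunter]]

Overall it is a kind of hunter (specifically "copper hunter"); the modifier is "jade lamp".
Inside "jade lamp": head "lamp", modifier "jade".
Inside "copper hunter": head "hunter", modifier "copper".
Assembled: [[jade lamp] [copper hunter]].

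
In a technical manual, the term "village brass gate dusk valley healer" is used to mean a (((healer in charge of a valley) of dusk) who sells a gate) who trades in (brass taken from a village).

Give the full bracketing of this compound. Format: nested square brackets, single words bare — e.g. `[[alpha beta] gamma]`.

Whole compound: head "healer" (specifically "gate dusk valley healer"), modifier "village brass".
Within "village brass", the head is "brass" and the modifier is "village".
Within "gate dusk valley healer", the head is "healer" (specifically "dusk valley healer") and the modifier is "gate".
Within "dusk valley healer", the head is "healer" (specifically "valley healer") and the modifier is "dusk".
Within "valley healer", the head is "healer" and the modifier is "valley".
Putting it together: [[village brass] [gate [dusk [valley healer]]]].

[[village brass] [gate [dusk [valley healer]]]]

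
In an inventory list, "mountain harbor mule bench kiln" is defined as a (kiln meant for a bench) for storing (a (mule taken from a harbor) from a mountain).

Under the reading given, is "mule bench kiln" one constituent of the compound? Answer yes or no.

The top-level split is [mountain harbor mule] [bench kiln]; the full structure is [[mountain [harbor mule]] [bench kiln]].
"mule bench kiln" straddles a constituent boundary, so it is not a single unit.

no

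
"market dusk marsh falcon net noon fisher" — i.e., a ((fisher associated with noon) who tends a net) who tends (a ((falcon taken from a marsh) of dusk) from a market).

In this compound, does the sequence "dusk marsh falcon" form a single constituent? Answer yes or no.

The paraphrase groups the words so that "dusk marsh falcon" is one unit: it corresponds to a single parenthesized sub-phrase.
The full structure is [[market [dusk [marsh falcon]]] [net [noon fisher]]], in which [dusk marsh falcon] is a constituent.

yes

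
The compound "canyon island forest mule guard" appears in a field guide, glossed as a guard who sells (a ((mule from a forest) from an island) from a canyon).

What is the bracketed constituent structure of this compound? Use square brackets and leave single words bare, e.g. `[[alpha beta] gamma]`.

[[canyon [island [forest mule]]] guard]

At the top level: head "guard"; modifier "canyon island forest mule".
Inside "canyon island forest mule": head "mule" (specifically "island forest mule"), modifier "canyon".
Inside "island forest mule": head "mule" (specifically "forest mule"), modifier "island".
Inside "forest mule": head "mule", modifier "forest".
So the structure is [[canyon [island [forest mule]]] guard].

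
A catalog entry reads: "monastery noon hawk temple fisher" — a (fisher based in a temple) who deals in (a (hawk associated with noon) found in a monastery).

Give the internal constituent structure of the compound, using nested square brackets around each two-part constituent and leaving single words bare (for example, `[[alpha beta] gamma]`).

Overall it is a kind of fisher (specifically "temple fisher"); the modifier is "monastery noon hawk".
Inside "monastery noon hawk": head "hawk" (specifically "noon hawk"), modifier "monastery".
Inside "noon hawk": head "hawk", modifier "noon".
Inside "temple fisher": head "fisher", modifier "temple".
Putting it together: [[monastery [noon hawk]] [temple fisher]].

[[monastery [noon hawk]] [temple fisher]]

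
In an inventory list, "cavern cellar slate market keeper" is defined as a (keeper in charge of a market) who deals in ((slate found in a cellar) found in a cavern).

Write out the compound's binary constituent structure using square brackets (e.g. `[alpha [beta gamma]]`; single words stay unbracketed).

[[cavern [cellar slate]] [market keeper]]

Overall it is a kind of keeper (specifically "market keeper"); the modifier is "cavern cellar slate".
"cavern cellar slate" → head "slate" (specifically "cellar slate"), modifier "cavern".
"cellar slate" → head "slate", modifier "cellar".
"market keeper" → head "keeper", modifier "market".
Putting it together: [[cavern [cellar slate]] [market keeper]].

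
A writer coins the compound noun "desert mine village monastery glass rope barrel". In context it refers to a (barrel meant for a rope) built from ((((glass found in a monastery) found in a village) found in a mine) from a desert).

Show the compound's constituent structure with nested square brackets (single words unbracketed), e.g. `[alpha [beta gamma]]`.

The outermost head in the paraphrase is "barrel" (specifically "rope barrel"), modified by "desert mine village monastery glass".
Within "desert mine village monastery glass", the head is "glass" (specifically "mine village monastery glass") and the modifier is "desert".
Within "mine village monastery glass", the head is "glass" (specifically "village monastery glass") and the modifier is "mine".
Within "village monastery glass", the head is "glass" (specifically "monastery glass") and the modifier is "village".
Within "monastery glass", the head is "glass" and the modifier is "monastery".
Within "rope barrel", the head is "barrel" and the modifier is "rope".
Assembled: [[desert [mine [village [monastery glass]]]] [rope barrel]].

[[desert [mine [village [monastery glass]]]] [rope barrel]]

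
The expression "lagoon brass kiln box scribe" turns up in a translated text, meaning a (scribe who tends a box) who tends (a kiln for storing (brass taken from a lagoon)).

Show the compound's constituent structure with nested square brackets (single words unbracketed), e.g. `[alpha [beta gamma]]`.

[[[lagoon brass] kiln] [box scribe]]

Whole compound: head "scribe" (specifically "box scribe"), modifier "lagoon brass kiln".
"lagoon brass kiln" → head "kiln", modifier "lagoon brass".
"lagoon brass" → head "brass", modifier "lagoon".
"box scribe" → head "scribe", modifier "box".
Assembled: [[[lagoon brass] kiln] [box scribe]].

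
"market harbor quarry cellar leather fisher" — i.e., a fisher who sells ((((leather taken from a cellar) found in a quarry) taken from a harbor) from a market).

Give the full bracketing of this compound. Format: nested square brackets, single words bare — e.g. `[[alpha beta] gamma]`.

Whole compound: head "fisher", modifier "market harbor quarry cellar leather".
Inside "market harbor quarry cellar leather": head "leather" (specifically "harbor quarry cellar leather"), modifier "market".
Inside "harbor quarry cellar leather": head "leather" (specifically "quarry cellar leather"), modifier "harbor".
Inside "quarry cellar leather": head "leather" (specifically "cellar leather"), modifier "quarry".
Inside "cellar leather": head "leather", modifier "cellar".
So the structure is [[market [harbor [quarry [cellar leather]]]] fisher].

[[market [harbor [quarry [cellar leather]]]] fisher]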